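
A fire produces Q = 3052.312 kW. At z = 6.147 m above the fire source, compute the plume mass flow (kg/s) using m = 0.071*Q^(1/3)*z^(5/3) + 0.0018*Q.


Q^(1/3) = 14.506
z^(5/3) = 20.627
First term = 0.071 * 14.506 * 20.627 = 21.244
Second term = 0.0018 * 3052.312 = 5.4942
m = 26.738 kg/s

26.738 kg/s


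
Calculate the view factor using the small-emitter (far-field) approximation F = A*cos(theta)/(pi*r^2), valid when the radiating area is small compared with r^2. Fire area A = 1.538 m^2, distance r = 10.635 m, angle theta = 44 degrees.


cos(44 deg) = 0.71934
pi*r^2 = 355.32
F = 1.538 * 0.71934 / 355.32 = 0.0031136

0.0031136


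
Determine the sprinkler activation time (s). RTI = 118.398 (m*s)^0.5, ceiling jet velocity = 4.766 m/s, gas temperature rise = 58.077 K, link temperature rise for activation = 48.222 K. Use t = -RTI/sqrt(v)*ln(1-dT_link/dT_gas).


dT_link/dT_gas = 0.83031
ln(1 - 0.83031) = -1.7738
t = -118.398 / sqrt(4.766) * -1.7738 = 96.199 s

96.199 s


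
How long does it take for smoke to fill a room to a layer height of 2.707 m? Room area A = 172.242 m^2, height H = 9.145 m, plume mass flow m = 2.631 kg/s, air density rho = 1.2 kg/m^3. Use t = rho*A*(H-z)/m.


H - z = 6.438 m
t = 1.2 * 172.242 * 6.438 / 2.631 = 505.77 s

505.77 s


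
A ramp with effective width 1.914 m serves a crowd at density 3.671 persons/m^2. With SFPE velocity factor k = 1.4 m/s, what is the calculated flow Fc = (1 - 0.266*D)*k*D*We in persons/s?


1 - 0.266*D = 1 - 0.266*3.671 = 0.023514
Fs = 0.023514 * 1.4 * 3.671 = 0.12085 persons/(s*m)
Fc = 0.12085 * 1.914 = 0.23130 persons/s

0.23130 persons/s


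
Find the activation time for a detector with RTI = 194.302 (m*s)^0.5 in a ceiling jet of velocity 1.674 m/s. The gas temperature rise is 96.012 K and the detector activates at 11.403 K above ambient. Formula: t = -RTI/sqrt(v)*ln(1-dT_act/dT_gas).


dT_act/dT_gas = 0.11877
ln(1 - 0.11877) = -0.12643
t = -194.302 / sqrt(1.674) * -0.12643 = 18.987 s

18.987 s


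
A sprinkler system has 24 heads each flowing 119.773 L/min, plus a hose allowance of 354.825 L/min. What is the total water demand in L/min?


Sprinkler demand = 24 * 119.773 = 2874.552 L/min
Total = 2874.552 + 354.825 = 3229.377 L/min

3229.377 L/min


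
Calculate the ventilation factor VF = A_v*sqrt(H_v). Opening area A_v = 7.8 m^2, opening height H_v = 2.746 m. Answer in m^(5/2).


sqrt(H_v) = 1.6571
VF = 7.8 * 1.6571 = 12.925 m^(5/2)

12.925 m^(5/2)


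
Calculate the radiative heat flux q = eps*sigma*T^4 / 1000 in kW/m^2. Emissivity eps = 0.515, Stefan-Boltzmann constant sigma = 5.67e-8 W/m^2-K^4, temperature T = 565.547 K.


T^4 = 1.0230e+11
q = 0.515 * 5.67e-8 * 1.0230e+11 / 1000 = 2.9872 kW/m^2

2.9872 kW/m^2


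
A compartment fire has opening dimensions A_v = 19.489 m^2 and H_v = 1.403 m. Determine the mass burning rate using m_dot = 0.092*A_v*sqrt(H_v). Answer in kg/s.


sqrt(H_v) = 1.1845
m_dot = 0.092 * 19.489 * 1.1845 = 2.1238 kg/s

2.1238 kg/s


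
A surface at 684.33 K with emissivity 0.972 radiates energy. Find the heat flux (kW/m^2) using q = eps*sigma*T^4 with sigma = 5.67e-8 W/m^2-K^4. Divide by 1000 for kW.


T^4 = 2.1931e+11
q = 0.972 * 5.67e-8 * 2.1931e+11 / 1000 = 12.087 kW/m^2

12.087 kW/m^2


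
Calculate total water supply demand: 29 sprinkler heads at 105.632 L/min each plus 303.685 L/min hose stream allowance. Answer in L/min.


Sprinkler demand = 29 * 105.632 = 3063.328 L/min
Total = 3063.328 + 303.685 = 3367.013 L/min

3367.013 L/min


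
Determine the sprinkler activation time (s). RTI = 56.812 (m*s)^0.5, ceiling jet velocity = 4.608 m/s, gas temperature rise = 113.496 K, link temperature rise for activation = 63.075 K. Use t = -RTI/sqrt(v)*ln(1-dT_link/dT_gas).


dT_link/dT_gas = 0.55575
ln(1 - 0.55575) = -0.81136
t = -56.812 / sqrt(4.608) * -0.81136 = 21.473 s

21.473 s


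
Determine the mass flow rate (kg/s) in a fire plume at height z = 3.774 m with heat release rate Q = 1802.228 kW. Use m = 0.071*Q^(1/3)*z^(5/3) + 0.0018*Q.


Q^(1/3) = 12.169
z^(5/3) = 9.1482
First term = 0.071 * 12.169 * 9.1482 = 7.9043
Second term = 0.0018 * 1802.228 = 3.2440
m = 11.148 kg/s

11.148 kg/s


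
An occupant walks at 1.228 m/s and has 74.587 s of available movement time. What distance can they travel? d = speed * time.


d = 1.228 * 74.587 = 91.593 m

91.593 m


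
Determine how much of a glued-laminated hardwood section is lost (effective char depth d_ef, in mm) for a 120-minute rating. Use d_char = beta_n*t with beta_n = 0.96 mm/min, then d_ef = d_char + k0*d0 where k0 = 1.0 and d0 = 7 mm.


d_char = 0.96 * 120 = 115.2 mm
d_ef = 115.2 + 1.0*7 = 122.2 mm

122.2 mm


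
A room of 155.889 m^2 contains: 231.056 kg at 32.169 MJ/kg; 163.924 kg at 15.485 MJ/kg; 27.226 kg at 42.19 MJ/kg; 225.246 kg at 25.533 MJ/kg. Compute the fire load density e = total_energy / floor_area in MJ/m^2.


Total energy = 231.056*32.169 + 163.924*15.485 + 27.226*42.19 + 225.246*25.533
= 7432.840 + 2538.363 + 1148.665 + 5751.206
= 16871.07 MJ
e = 16871.07 / 155.889 = 108.22 MJ/m^2

108.22 MJ/m^2


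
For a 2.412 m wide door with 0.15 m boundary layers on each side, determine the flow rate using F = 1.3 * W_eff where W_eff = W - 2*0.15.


W_eff = 2.412 - 0.30 = 2.112 m
F = 1.3 * 2.112 = 2.7456 persons/s

2.7456 persons/s


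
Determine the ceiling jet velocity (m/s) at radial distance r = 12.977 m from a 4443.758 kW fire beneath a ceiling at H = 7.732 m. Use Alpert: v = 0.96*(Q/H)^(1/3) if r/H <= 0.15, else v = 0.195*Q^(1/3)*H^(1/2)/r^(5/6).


r/H = 12.977 / 7.732 = 1.6783
r/H > 0.15, so v = 0.195*Q^(1/3)*H^(1/2)/r^(5/6)
Q^(1/3) = 16.441
H^(1/2) = 2.7806
r^(5/6) = 8.4654
v = 0.195 * 16.441 * 2.7806 / 8.4654 = 1.0531 m/s

1.0531 m/s


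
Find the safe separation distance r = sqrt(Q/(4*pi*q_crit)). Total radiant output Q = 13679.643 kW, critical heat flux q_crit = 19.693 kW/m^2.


4*pi*q_crit = 247.47
Q/(4*pi*q_crit) = 55.278
r = sqrt(55.278) = 7.4349 m

7.4349 m


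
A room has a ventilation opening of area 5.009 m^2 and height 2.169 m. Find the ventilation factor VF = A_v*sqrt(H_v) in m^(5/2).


sqrt(H_v) = 1.4728
VF = 5.009 * 1.4728 = 7.3770 m^(5/2)

7.3770 m^(5/2)


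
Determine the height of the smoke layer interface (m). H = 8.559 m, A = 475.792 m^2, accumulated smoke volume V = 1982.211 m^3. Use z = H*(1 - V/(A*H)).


V/(A*H) = 0.48675
1 - 0.48675 = 0.51325
z = 8.559 * 0.51325 = 4.3929 m

4.3929 m


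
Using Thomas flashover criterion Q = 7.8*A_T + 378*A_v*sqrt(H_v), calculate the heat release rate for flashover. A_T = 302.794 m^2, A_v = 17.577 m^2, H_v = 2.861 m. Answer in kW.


7.8*A_T = 2361.8
sqrt(H_v) = 1.6914
378*A_v*sqrt(H_v) = 11238
Q = 2361.8 + 11238 = 13600 kW

13600 kW


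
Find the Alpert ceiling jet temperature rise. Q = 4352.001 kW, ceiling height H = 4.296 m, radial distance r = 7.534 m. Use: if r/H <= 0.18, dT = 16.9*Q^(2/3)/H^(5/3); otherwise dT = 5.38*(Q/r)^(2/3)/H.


r/H = 7.534 / 4.296 = 1.7537
r/H > 0.18, so dT = 5.38*(Q/r)^(2/3)/H
Q/r = 577.65
(Q/r)^(2/3) = 69.360
dT = 5.38 * 69.360 / 4.296 = 86.861 K

86.861 K


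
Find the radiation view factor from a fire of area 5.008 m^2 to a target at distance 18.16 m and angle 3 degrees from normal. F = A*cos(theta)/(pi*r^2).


cos(3 deg) = 0.99863
pi*r^2 = 1036.1
F = 5.008 * 0.99863 / 1036.1 = 0.0048271

0.0048271


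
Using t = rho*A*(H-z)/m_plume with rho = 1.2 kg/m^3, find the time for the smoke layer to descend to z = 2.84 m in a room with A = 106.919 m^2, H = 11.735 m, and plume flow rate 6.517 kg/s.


H - z = 8.895 m
t = 1.2 * 106.919 * 8.895 / 6.517 = 175.12 s

175.12 s


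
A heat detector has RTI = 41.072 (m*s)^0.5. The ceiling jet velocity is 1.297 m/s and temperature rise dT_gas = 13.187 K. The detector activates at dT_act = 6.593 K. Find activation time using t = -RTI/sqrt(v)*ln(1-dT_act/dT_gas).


dT_act/dT_gas = 0.49996
ln(1 - 0.49996) = -0.69307
t = -41.072 / sqrt(1.297) * -0.69307 = 24.995 s

24.995 s


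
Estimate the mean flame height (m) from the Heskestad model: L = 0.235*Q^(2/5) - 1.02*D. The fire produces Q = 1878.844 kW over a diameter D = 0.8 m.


Q^(2/5) = 20.397
0.235 * Q^(2/5) = 4.7932
1.02 * D = 0.816
L = 3.9772 m

3.9772 m


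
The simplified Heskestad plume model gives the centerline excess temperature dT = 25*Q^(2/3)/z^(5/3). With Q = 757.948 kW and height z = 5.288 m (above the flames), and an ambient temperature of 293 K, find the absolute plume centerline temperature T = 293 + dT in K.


Q^(2/3) = 83.130
z^(5/3) = 16.050
dT = 25 * 83.130 / 16.050 = 129.48 K
T = 293 + 129.48 = 422.48 K

422.48 K


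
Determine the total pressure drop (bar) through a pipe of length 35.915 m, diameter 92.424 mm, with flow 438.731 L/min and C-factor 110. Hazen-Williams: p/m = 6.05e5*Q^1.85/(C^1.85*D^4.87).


Q^1.85 = 77280
C^1.85 = 5978.3
D^4.87 = 3.7443e+09
p/m = 0.0020887 bar/m
p_total = 0.0020887 * 35.915 = 0.075015 bar

0.075015 bar


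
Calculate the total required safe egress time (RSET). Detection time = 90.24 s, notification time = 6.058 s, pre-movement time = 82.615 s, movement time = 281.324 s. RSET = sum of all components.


Total = 90.24 + 6.058 + 82.615 + 281.324 = 460.237 s

460.237 s


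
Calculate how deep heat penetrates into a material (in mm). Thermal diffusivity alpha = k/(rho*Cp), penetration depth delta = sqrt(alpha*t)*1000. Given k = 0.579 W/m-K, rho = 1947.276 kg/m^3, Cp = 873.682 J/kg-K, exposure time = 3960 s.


alpha = 0.579 / (1947.276 * 873.682) = 3.4033e-07 m^2/s
alpha * t = 0.0013477
delta = sqrt(0.0013477) * 1000 = 36.711 mm

36.711 mm


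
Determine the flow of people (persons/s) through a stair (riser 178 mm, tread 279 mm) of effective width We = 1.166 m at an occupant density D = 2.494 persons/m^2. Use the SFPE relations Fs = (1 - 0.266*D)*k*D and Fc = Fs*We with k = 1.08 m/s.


1 - 0.266*D = 1 - 0.266*2.494 = 0.33660
Fs = 0.33660 * 1.08 * 2.494 = 0.90663 persons/(s*m)
Fc = 0.90663 * 1.166 = 1.0571 persons/s

1.0571 persons/s


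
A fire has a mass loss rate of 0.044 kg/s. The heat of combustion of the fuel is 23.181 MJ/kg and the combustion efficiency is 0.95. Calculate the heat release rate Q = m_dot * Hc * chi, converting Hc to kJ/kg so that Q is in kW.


Hc = 23.181 MJ/kg = 23.181 * 1000 kJ/kg = 23181 kJ/kg
Q = 0.044 kg/s * 23181 kJ/kg * 0.95 = 968.97 kW

968.97 kW


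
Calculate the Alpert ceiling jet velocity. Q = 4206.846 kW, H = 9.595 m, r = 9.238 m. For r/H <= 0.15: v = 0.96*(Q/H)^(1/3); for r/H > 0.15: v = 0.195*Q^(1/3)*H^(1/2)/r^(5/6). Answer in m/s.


r/H = 9.238 / 9.595 = 0.96279
r/H > 0.15, so v = 0.195*Q^(1/3)*H^(1/2)/r^(5/6)
Q^(1/3) = 16.143
H^(1/2) = 3.0976
r^(5/6) = 6.3775
v = 0.195 * 16.143 * 3.0976 / 6.3775 = 1.5290 m/s

1.5290 m/s


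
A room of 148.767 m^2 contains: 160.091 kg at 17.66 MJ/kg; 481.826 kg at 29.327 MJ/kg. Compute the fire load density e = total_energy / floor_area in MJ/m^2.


Total energy = 160.091*17.66 + 481.826*29.327
= 2827.207 + 14130.51
= 16957.72 MJ
e = 16957.72 / 148.767 = 113.99 MJ/m^2

113.99 MJ/m^2


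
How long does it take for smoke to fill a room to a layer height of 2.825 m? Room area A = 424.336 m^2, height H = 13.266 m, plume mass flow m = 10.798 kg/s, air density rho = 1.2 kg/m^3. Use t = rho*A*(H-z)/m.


H - z = 10.441 m
t = 1.2 * 424.336 * 10.441 / 10.798 = 492.37 s

492.37 s


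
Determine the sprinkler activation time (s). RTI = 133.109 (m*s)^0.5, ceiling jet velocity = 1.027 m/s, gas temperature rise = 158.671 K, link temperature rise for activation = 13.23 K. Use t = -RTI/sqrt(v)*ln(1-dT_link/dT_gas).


dT_link/dT_gas = 0.083380
ln(1 - 0.083380) = -0.087062
t = -133.109 / sqrt(1.027) * -0.087062 = 11.435 s

11.435 s


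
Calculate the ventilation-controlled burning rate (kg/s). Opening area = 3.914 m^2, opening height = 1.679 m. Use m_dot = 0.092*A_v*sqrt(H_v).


sqrt(H_v) = 1.2958
m_dot = 0.092 * 3.914 * 1.2958 = 0.46659 kg/s

0.46659 kg/s


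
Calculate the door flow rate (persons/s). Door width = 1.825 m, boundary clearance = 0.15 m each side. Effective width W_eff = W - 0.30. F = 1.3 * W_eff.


W_eff = 1.825 - 0.30 = 1.525 m
F = 1.3 * 1.525 = 1.9825 persons/s

1.9825 persons/s


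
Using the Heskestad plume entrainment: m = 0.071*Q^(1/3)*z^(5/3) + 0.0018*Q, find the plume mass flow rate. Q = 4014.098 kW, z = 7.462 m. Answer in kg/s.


Q^(1/3) = 15.893
z^(5/3) = 28.494
First term = 0.071 * 15.893 * 28.494 = 32.152
Second term = 0.0018 * 4014.098 = 7.2254
m = 39.378 kg/s

39.378 kg/s


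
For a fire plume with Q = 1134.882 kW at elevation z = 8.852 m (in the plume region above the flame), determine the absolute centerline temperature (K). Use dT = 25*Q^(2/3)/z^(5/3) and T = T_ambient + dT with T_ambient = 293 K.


Q^(2/3) = 108.80
z^(5/3) = 37.879
dT = 25 * 108.80 / 37.879 = 71.808 K
T = 293 + 71.808 = 364.81 K

364.81 K


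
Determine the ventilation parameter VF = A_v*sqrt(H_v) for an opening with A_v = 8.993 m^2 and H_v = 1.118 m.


sqrt(H_v) = 1.0574
VF = 8.993 * 1.0574 = 9.5088 m^(5/2)

9.5088 m^(5/2)


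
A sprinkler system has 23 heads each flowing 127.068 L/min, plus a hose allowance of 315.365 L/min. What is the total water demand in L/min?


Sprinkler demand = 23 * 127.068 = 2922.564 L/min
Total = 2922.564 + 315.365 = 3237.929 L/min

3237.929 L/min


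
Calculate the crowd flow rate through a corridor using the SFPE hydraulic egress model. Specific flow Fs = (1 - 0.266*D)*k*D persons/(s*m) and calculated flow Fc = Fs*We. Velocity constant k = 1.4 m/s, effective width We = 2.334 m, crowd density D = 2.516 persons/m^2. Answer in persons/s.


1 - 0.266*D = 1 - 0.266*2.516 = 0.33074
Fs = 0.33074 * 1.4 * 2.516 = 1.1650 persons/(s*m)
Fc = 1.1650 * 2.334 = 2.7191 persons/s

2.7191 persons/s


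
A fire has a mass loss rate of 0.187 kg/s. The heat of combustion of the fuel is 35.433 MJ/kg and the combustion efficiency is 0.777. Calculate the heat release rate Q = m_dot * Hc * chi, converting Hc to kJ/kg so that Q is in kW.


Hc = 35.433 MJ/kg = 35.433 * 1000 kJ/kg = 35433 kJ/kg
Q = 0.187 kg/s * 35433 kJ/kg * 0.777 = 5148.4 kW

5148.4 kW


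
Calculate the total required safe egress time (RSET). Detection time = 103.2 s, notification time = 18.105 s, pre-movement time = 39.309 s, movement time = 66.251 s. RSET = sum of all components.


Total = 103.2 + 18.105 + 39.309 + 66.251 = 226.865 s

226.865 s


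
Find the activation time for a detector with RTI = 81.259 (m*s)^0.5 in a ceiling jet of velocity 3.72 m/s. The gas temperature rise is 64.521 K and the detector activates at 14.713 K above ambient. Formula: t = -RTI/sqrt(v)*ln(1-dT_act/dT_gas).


dT_act/dT_gas = 0.22803
ln(1 - 0.22803) = -0.25882
t = -81.259 / sqrt(3.72) * -0.25882 = 10.904 s

10.904 s


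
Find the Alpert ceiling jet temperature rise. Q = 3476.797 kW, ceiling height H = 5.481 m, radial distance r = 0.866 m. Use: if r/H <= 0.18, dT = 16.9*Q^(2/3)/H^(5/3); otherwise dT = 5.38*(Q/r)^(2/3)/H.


r/H = 0.866 / 5.481 = 0.15800
r/H <= 0.18, so dT = 16.9*Q^(2/3)/H^(5/3)
Q^(2/3) = 229.50
H^(5/3) = 17.039
dT = 16.9 * 229.50 / 17.039 = 227.64 K

227.64 K


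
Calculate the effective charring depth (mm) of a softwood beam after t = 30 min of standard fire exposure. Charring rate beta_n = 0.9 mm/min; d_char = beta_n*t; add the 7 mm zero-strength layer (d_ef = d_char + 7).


d_char = 0.9 * 30 = 27 mm
d_ef = 27 + 1.0*7 = 34 mm

34 mm


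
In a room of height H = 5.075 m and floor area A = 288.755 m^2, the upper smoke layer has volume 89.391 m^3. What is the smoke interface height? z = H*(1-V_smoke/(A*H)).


V/(A*H) = 0.061000
1 - 0.061000 = 0.93900
z = 5.075 * 0.93900 = 4.7654 m

4.7654 m


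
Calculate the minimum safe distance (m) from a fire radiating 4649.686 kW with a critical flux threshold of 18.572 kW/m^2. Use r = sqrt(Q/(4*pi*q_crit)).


4*pi*q_crit = 233.38
Q/(4*pi*q_crit) = 19.923
r = sqrt(19.923) = 4.4635 m

4.4635 m


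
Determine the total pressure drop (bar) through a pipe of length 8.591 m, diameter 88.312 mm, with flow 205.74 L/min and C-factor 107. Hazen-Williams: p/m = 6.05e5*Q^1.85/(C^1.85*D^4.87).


Q^1.85 = 19039
C^1.85 = 5680.2
D^4.87 = 3.0000e+09
p/m = 0.00067596 bar/m
p_total = 0.00067596 * 8.591 = 0.0058071 bar

0.0058071 bar


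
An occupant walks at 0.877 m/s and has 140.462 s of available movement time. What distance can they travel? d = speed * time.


d = 0.877 * 140.462 = 123.19 m

123.19 m


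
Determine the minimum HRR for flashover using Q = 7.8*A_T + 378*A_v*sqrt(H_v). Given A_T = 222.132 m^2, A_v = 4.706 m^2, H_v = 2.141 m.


7.8*A_T = 1732.6
sqrt(H_v) = 1.4632
378*A_v*sqrt(H_v) = 2602.9
Q = 1732.6 + 2602.9 = 4335.5 kW

4335.5 kW


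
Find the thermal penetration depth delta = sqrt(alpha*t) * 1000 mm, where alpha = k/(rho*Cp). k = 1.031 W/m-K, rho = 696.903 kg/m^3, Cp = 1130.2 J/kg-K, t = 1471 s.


alpha = 1.031 / (696.903 * 1130.2) = 1.3090e-06 m^2/s
alpha * t = 0.0019255
delta = sqrt(0.0019255) * 1000 = 43.881 mm

43.881 mm


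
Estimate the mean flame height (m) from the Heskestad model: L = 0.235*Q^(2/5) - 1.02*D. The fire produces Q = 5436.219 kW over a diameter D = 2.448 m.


Q^(2/5) = 31.197
0.235 * Q^(2/5) = 7.3314
1.02 * D = 2.4970
L = 4.8344 m

4.8344 m


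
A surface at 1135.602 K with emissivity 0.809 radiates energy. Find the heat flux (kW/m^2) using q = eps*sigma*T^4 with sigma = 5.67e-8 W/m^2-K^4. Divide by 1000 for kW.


T^4 = 1.6630e+12
q = 0.809 * 5.67e-8 * 1.6630e+12 / 1000 = 76.284 kW/m^2

76.284 kW/m^2


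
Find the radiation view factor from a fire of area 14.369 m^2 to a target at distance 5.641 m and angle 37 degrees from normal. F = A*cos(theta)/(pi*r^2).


cos(37 deg) = 0.79864
pi*r^2 = 99.968
F = 14.369 * 0.79864 / 99.968 = 0.11479

0.11479


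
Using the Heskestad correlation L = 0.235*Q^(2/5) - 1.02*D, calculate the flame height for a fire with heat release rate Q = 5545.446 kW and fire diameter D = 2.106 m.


Q^(2/5) = 31.447
0.235 * Q^(2/5) = 7.3900
1.02 * D = 2.1481
L = 5.2418 m

5.2418 m


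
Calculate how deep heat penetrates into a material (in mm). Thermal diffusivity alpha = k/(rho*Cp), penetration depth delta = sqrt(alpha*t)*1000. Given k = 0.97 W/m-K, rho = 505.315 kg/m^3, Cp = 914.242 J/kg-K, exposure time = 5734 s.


alpha = 0.97 / (505.315 * 914.242) = 2.0997e-06 m^2/s
alpha * t = 0.012039
delta = sqrt(0.012039) * 1000 = 109.72 mm

109.72 mm


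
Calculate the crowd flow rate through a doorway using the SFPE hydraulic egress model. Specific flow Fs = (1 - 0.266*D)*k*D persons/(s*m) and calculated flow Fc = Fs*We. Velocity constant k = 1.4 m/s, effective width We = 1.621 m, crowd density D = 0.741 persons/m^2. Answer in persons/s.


1 - 0.266*D = 1 - 0.266*0.741 = 0.80289
Fs = 0.80289 * 1.4 * 0.741 = 0.83292 persons/(s*m)
Fc = 0.83292 * 1.621 = 1.3502 persons/s

1.3502 persons/s


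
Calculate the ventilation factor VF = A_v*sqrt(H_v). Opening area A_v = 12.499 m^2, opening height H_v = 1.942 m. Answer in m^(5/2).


sqrt(H_v) = 1.3936
VF = 12.499 * 1.3936 = 17.418 m^(5/2)

17.418 m^(5/2)


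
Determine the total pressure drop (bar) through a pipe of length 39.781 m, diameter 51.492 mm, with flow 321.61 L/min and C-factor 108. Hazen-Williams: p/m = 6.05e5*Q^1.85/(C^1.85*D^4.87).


Q^1.85 = 43507
C^1.85 = 5778.8
D^4.87 = 2.1686e+08
p/m = 0.021004 bar/m
p_total = 0.021004 * 39.781 = 0.83557 bar

0.83557 bar


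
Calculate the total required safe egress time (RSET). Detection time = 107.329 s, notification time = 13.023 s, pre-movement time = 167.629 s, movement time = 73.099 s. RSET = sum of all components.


Total = 107.329 + 13.023 + 167.629 + 73.099 = 361.08 s

361.08 s


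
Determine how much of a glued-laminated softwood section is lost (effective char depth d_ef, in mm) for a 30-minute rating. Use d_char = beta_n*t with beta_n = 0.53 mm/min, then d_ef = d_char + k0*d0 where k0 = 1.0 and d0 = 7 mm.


d_char = 0.53 * 30 = 15.9 mm
d_ef = 15.9 + 1.0*7 = 22.9 mm

22.9 mm


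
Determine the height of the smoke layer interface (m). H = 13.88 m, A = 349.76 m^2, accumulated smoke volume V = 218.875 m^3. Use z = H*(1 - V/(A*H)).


V/(A*H) = 0.045085
1 - 0.045085 = 0.95491
z = 13.88 * 0.95491 = 13.254 m

13.254 m


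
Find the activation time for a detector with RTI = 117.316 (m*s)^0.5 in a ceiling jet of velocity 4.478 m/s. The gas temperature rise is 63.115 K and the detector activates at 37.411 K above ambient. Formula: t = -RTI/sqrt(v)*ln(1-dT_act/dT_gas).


dT_act/dT_gas = 0.59274
ln(1 - 0.59274) = -0.89831
t = -117.316 / sqrt(4.478) * -0.89831 = 49.801 s

49.801 s


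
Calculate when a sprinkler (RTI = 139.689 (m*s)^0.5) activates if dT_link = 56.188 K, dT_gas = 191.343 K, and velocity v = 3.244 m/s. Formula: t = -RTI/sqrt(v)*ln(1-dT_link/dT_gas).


dT_link/dT_gas = 0.29365
ln(1 - 0.29365) = -0.34765
t = -139.689 / sqrt(3.244) * -0.34765 = 26.962 s

26.962 s


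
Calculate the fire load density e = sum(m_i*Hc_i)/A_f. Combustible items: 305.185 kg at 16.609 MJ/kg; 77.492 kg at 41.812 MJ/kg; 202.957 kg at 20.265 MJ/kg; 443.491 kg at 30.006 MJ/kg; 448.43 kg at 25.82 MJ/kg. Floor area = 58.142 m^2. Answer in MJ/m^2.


Total energy = 305.185*16.609 + 77.492*41.812 + 202.957*20.265 + 443.491*30.006 + 448.43*25.82
= 5068.818 + 3240.096 + 4112.924 + 13307.39 + 11578.46
= 37307.69 MJ
e = 37307.69 / 58.142 = 641.67 MJ/m^2

641.67 MJ/m^2


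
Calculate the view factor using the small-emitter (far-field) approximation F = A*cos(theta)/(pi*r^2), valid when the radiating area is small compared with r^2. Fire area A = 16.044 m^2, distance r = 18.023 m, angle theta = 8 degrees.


cos(8 deg) = 0.99027
pi*r^2 = 1020.5
F = 16.044 * 0.99027 / 1020.5 = 0.015569

0.015569


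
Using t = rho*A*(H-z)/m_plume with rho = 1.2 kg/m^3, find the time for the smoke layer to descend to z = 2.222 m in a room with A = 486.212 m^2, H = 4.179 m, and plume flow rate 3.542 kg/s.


H - z = 1.957 m
t = 1.2 * 486.212 * 1.957 / 3.542 = 322.37 s

322.37 s


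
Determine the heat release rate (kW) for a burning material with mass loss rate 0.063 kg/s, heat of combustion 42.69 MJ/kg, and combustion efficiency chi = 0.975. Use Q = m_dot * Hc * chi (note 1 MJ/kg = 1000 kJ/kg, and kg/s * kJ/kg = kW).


Hc = 42.69 MJ/kg = 42.69 * 1000 kJ/kg = 42690 kJ/kg
Q = 0.063 kg/s * 42690 kJ/kg * 0.975 = 2622.2 kW

2622.2 kW


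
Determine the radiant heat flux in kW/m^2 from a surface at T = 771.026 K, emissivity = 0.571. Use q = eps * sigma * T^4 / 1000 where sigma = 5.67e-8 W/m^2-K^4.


T^4 = 3.5341e+11
q = 0.571 * 5.67e-8 * 3.5341e+11 / 1000 = 11.442 kW/m^2

11.442 kW/m^2


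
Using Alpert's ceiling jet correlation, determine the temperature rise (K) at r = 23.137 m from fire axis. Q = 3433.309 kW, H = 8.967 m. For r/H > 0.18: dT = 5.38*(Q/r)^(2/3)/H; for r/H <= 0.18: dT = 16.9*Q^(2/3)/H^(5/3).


r/H = 23.137 / 8.967 = 2.5802
r/H > 0.18, so dT = 5.38*(Q/r)^(2/3)/H
Q/r = 148.39
(Q/r)^(2/3) = 28.029
dT = 5.38 * 28.029 / 8.967 = 16.817 K

16.817 K


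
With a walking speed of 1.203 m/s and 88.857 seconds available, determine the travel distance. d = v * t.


d = 1.203 * 88.857 = 106.89 m

106.89 m


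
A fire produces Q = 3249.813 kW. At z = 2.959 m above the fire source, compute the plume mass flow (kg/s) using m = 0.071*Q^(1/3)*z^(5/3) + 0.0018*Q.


Q^(1/3) = 14.812
z^(5/3) = 6.0988
First term = 0.071 * 14.812 * 6.0988 = 6.4139
Second term = 0.0018 * 3249.813 = 5.8497
m = 12.264 kg/s

12.264 kg/s


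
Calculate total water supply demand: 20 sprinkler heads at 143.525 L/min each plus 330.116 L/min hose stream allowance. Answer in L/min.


Sprinkler demand = 20 * 143.525 = 2870.5 L/min
Total = 2870.5 + 330.116 = 3200.616 L/min

3200.616 L/min


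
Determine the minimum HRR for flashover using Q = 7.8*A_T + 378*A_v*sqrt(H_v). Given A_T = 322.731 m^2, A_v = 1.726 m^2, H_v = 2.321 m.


7.8*A_T = 2517.3
sqrt(H_v) = 1.5235
378*A_v*sqrt(H_v) = 993.96
Q = 2517.3 + 993.96 = 3511.3 kW

3511.3 kW


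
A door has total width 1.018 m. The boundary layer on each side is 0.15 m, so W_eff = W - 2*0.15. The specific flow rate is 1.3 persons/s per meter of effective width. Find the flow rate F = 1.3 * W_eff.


W_eff = 1.018 - 0.30 = 0.718 m
F = 1.3 * 0.718 = 0.93340 persons/s

0.93340 persons/s


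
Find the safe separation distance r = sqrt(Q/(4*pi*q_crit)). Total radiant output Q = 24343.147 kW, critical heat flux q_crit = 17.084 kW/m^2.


4*pi*q_crit = 214.68
Q/(4*pi*q_crit) = 113.39
r = sqrt(113.39) = 10.649 m

10.649 m


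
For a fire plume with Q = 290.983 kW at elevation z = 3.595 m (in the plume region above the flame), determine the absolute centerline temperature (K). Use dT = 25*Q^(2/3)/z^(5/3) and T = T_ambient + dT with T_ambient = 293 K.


Q^(2/3) = 43.912
z^(5/3) = 8.4365
dT = 25 * 43.912 / 8.4365 = 130.12 K
T = 293 + 130.12 = 423.12 K

423.12 K


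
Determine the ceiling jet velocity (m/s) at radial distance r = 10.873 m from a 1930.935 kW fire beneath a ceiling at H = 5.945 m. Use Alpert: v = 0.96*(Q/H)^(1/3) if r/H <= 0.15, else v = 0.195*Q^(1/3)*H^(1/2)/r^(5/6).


r/H = 10.873 / 5.945 = 1.8289
r/H > 0.15, so v = 0.195*Q^(1/3)*H^(1/2)/r^(5/6)
Q^(1/3) = 12.452
H^(1/2) = 2.4382
r^(5/6) = 7.3051
v = 0.195 * 12.452 * 2.4382 / 7.3051 = 0.81048 m/s

0.81048 m/s


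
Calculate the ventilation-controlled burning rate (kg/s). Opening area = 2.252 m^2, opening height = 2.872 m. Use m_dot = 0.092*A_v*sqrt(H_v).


sqrt(H_v) = 1.6947
m_dot = 0.092 * 2.252 * 1.6947 = 0.35111 kg/s

0.35111 kg/s


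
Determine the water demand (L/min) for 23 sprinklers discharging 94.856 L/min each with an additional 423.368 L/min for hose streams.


Sprinkler demand = 23 * 94.856 = 2181.688 L/min
Total = 2181.688 + 423.368 = 2605.056 L/min

2605.056 L/min


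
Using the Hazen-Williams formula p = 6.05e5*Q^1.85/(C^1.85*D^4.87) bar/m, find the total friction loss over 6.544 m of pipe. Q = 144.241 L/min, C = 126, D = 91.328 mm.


Q^1.85 = 9869.9
C^1.85 = 7685.7
D^4.87 = 3.5330e+09
p/m = 0.00021991 bar/m
p_total = 0.00021991 * 6.544 = 0.0014391 bar

0.0014391 bar


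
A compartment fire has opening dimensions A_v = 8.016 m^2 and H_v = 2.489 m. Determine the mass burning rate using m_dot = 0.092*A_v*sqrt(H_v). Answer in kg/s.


sqrt(H_v) = 1.5777
m_dot = 0.092 * 8.016 * 1.5777 = 1.1635 kg/s

1.1635 kg/s


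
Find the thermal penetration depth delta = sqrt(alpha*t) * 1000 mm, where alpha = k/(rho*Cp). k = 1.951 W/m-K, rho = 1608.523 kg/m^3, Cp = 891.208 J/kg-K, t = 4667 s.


alpha = 1.951 / (1608.523 * 891.208) = 1.3610e-06 m^2/s
alpha * t = 0.0063517
delta = sqrt(0.0063517) * 1000 = 79.697 mm

79.697 mm


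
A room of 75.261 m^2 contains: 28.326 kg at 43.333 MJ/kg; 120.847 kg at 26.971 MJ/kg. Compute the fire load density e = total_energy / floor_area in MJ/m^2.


Total energy = 28.326*43.333 + 120.847*26.971
= 1227.451 + 3259.364
= 4486.815 MJ
e = 4486.815 / 75.261 = 59.617 MJ/m^2

59.617 MJ/m^2


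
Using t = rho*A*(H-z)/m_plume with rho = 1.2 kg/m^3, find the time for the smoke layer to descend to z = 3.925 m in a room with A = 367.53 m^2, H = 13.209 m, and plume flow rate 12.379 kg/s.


H - z = 9.284 m
t = 1.2 * 367.53 * 9.284 / 12.379 = 330.77 s

330.77 s


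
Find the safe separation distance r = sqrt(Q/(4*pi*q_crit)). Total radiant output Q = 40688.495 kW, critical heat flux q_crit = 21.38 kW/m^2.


4*pi*q_crit = 268.67
Q/(4*pi*q_crit) = 151.44
r = sqrt(151.44) = 12.306 m

12.306 m


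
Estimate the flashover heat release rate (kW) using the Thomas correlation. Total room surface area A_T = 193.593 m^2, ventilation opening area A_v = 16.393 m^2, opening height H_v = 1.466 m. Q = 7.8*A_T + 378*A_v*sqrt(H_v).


7.8*A_T = 1510.0
sqrt(H_v) = 1.2108
378*A_v*sqrt(H_v) = 7502.7
Q = 1510.0 + 7502.7 = 9012.7 kW

9012.7 kW


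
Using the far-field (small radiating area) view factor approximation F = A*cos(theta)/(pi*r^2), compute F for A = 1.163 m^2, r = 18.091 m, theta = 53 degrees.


cos(53 deg) = 0.60182
pi*r^2 = 1028.2
F = 1.163 * 0.60182 / 1028.2 = 0.00068072

0.00068072


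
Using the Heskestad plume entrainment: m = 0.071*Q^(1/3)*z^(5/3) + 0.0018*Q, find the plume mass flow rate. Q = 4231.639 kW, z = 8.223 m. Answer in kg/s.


Q^(1/3) = 16.175
z^(5/3) = 33.500
First term = 0.071 * 16.175 * 33.500 = 38.472
Second term = 0.0018 * 4231.639 = 7.6170
m = 46.089 kg/s

46.089 kg/s


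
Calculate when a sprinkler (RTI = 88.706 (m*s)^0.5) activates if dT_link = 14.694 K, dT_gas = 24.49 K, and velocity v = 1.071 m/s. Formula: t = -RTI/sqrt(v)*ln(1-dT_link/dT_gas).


dT_link/dT_gas = 0.6
ln(1 - 0.6) = -0.91629
t = -88.706 / sqrt(1.071) * -0.91629 = 78.540 s

78.540 s


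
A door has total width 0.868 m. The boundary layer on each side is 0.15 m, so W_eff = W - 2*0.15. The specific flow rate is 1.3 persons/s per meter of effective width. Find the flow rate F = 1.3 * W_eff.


W_eff = 0.868 - 0.30 = 0.568 m
F = 1.3 * 0.568 = 0.73840 persons/s

0.73840 persons/s


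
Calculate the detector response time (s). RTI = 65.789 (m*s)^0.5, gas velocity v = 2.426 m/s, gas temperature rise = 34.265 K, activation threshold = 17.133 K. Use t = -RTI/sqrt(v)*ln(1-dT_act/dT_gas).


dT_act/dT_gas = 0.50001
ln(1 - 0.50001) = -0.69318
t = -65.789 / sqrt(2.426) * -0.69318 = 29.279 s

29.279 s


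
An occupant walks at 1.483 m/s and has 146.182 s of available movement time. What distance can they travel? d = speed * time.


d = 1.483 * 146.182 = 216.79 m

216.79 m


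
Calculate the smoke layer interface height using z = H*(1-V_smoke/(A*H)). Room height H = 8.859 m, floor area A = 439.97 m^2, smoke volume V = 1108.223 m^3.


V/(A*H) = 0.28433
1 - 0.28433 = 0.71567
z = 8.859 * 0.71567 = 6.3401 m

6.3401 m


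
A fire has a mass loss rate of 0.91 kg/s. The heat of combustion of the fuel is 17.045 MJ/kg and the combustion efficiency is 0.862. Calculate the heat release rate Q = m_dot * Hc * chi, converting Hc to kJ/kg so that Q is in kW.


Hc = 17.045 MJ/kg = 17.045 * 1000 kJ/kg = 17045 kJ/kg
Q = 0.91 kg/s * 17045 kJ/kg * 0.862 = 13370 kW

13370 kW


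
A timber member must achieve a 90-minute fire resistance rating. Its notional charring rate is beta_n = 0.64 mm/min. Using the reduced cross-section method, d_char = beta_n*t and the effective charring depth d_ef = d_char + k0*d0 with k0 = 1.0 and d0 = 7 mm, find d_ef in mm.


d_char = 0.64 * 90 = 57.6 mm
d_ef = 57.6 + 1.0*7 = 64.6 mm

64.6 mm


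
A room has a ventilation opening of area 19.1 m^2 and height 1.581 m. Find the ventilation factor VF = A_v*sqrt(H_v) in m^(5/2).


sqrt(H_v) = 1.2574
VF = 19.1 * 1.2574 = 24.016 m^(5/2)

24.016 m^(5/2)


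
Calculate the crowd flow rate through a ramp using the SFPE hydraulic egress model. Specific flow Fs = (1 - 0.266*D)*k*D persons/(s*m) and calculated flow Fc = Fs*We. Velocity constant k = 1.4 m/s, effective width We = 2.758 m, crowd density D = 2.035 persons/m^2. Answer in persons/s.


1 - 0.266*D = 1 - 0.266*2.035 = 0.45869
Fs = 0.45869 * 1.4 * 2.035 = 1.3068 persons/(s*m)
Fc = 1.3068 * 2.758 = 3.6042 persons/s

3.6042 persons/s


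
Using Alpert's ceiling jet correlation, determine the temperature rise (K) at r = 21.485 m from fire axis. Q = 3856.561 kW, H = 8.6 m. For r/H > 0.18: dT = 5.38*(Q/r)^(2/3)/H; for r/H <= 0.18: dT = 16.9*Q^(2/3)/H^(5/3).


r/H = 21.485 / 8.6 = 2.4983
r/H > 0.18, so dT = 5.38*(Q/r)^(2/3)/H
Q/r = 179.50
(Q/r)^(2/3) = 31.821
dT = 5.38 * 31.821 / 8.6 = 19.906 K

19.906 K


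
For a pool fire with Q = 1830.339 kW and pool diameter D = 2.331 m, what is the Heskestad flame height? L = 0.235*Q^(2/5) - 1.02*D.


Q^(2/5) = 20.184
0.235 * Q^(2/5) = 4.7433
1.02 * D = 2.3776
L = 2.3657 m

2.3657 m


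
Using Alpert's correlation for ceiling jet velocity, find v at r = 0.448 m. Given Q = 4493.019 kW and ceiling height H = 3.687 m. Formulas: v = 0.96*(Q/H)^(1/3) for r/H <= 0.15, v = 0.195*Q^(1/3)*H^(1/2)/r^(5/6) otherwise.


r/H = 0.448 / 3.687 = 0.12151
r/H <= 0.15, so v = 0.96*(Q/H)^(1/3)
Q/H = 1218.6
(Q/H)^(1/3) = 10.681
v = 0.96 * 10.681 = 10.254 m/s

10.254 m/s


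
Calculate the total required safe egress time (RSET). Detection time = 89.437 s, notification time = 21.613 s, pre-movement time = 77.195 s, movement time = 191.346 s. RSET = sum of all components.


Total = 89.437 + 21.613 + 77.195 + 191.346 = 379.591 s

379.591 s


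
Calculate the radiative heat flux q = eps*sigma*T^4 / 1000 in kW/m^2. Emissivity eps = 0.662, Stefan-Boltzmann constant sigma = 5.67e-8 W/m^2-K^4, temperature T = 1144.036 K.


T^4 = 1.7130e+12
q = 0.662 * 5.67e-8 * 1.7130e+12 / 1000 = 64.298 kW/m^2

64.298 kW/m^2


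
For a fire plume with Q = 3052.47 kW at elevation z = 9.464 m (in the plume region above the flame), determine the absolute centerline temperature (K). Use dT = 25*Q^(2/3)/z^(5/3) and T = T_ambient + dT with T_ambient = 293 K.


Q^(2/3) = 210.43
z^(5/3) = 42.344
dT = 25 * 210.43 / 42.344 = 124.24 K
T = 293 + 124.24 = 417.24 K

417.24 K


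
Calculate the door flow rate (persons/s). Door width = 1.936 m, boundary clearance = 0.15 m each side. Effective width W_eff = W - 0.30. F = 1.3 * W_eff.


W_eff = 1.936 - 0.30 = 1.636 m
F = 1.3 * 1.636 = 2.1268 persons/s

2.1268 persons/s


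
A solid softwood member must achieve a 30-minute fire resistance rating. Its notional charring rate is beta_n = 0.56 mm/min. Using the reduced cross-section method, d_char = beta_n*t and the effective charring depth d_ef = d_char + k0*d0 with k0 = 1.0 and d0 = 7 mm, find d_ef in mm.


d_char = 0.56 * 30 = 16.8 mm
d_ef = 16.8 + 1.0*7 = 23.8 mm

23.8 mm


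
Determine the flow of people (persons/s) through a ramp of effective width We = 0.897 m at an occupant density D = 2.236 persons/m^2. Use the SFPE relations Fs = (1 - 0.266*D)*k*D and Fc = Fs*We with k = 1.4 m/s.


1 - 0.266*D = 1 - 0.266*2.236 = 0.40522
Fs = 0.40522 * 1.4 * 2.236 = 1.2685 persons/(s*m)
Fc = 1.2685 * 0.897 = 1.1379 persons/s

1.1379 persons/s


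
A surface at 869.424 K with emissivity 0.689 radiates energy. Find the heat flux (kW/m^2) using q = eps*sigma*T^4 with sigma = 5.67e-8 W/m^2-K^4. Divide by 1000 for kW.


T^4 = 5.7138e+11
q = 0.689 * 5.67e-8 * 5.7138e+11 / 1000 = 22.322 kW/m^2

22.322 kW/m^2


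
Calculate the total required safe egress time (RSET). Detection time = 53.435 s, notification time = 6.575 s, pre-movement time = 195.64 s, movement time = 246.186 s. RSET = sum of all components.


Total = 53.435 + 6.575 + 195.64 + 246.186 = 501.836 s

501.836 s


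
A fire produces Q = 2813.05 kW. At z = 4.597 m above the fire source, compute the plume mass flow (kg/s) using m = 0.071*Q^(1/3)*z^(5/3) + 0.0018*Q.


Q^(1/3) = 14.116
z^(5/3) = 12.709
First term = 0.071 * 14.116 * 12.709 = 12.738
Second term = 0.0018 * 2813.05 = 5.0635
m = 17.802 kg/s

17.802 kg/s


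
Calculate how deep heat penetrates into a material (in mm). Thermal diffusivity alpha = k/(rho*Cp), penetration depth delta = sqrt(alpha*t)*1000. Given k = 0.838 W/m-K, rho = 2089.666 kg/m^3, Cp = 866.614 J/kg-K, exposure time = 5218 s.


alpha = 0.838 / (2089.666 * 866.614) = 4.6274e-07 m^2/s
alpha * t = 0.0024146
delta = sqrt(0.0024146) * 1000 = 49.139 mm

49.139 mm


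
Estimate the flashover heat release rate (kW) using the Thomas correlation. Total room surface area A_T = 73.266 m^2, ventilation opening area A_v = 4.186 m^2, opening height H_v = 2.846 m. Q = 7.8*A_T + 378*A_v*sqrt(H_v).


7.8*A_T = 571.47
sqrt(H_v) = 1.6870
378*A_v*sqrt(H_v) = 2669.4
Q = 571.47 + 2669.4 = 3240.8 kW

3240.8 kW


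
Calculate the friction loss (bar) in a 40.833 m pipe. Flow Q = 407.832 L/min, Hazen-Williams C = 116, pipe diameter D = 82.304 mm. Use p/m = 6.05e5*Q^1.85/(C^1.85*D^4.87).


Q^1.85 = 67513
C^1.85 = 6595.5
D^4.87 = 2.1286e+09
p/m = 0.0029094 bar/m
p_total = 0.0029094 * 40.833 = 0.11880 bar

0.11880 bar


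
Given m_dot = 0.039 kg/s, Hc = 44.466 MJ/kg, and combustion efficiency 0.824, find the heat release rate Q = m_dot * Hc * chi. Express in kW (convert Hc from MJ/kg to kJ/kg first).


Hc = 44.466 MJ/kg = 44.466 * 1000 kJ/kg = 44466 kJ/kg
Q = 0.039 kg/s * 44466 kJ/kg * 0.824 = 1429.0 kW

1429.0 kW


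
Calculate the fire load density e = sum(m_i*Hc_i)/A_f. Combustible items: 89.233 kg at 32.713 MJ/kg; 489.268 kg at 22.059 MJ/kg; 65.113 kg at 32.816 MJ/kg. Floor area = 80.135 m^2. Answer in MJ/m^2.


Total energy = 89.233*32.713 + 489.268*22.059 + 65.113*32.816
= 2919.079 + 10792.76 + 2136.748
= 15848.59 MJ
e = 15848.59 / 80.135 = 197.77 MJ/m^2

197.77 MJ/m^2


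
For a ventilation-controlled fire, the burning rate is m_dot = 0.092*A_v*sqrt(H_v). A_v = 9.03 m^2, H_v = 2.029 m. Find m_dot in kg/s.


sqrt(H_v) = 1.4244
m_dot = 0.092 * 9.03 * 1.4244 = 1.1834 kg/s

1.1834 kg/s


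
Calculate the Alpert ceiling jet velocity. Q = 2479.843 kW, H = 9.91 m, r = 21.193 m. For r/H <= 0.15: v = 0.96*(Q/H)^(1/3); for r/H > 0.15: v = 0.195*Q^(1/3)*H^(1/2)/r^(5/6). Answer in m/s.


r/H = 21.193 / 9.91 = 2.1385
r/H > 0.15, so v = 0.195*Q^(1/3)*H^(1/2)/r^(5/6)
Q^(1/3) = 13.536
H^(1/2) = 3.1480
r^(5/6) = 12.740
v = 0.195 * 13.536 * 3.1480 / 12.740 = 0.65221 m/s

0.65221 m/s


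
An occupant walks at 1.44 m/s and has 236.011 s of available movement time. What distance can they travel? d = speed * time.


d = 1.44 * 236.011 = 339.86 m

339.86 m


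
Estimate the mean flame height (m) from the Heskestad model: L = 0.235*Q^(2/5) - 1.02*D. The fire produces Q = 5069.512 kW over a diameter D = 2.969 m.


Q^(2/5) = 30.338
0.235 * Q^(2/5) = 7.1294
1.02 * D = 3.0284
L = 4.1010 m

4.1010 m


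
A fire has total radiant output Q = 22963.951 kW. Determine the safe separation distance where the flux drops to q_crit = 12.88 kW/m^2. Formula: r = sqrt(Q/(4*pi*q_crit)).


4*pi*q_crit = 161.85
Q/(4*pi*q_crit) = 141.88
r = sqrt(141.88) = 11.911 m

11.911 m


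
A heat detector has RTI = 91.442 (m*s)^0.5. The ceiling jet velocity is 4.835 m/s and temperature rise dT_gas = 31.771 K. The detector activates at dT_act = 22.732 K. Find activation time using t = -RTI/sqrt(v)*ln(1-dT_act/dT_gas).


dT_act/dT_gas = 0.71550
ln(1 - 0.71550) = -1.2570
t = -91.442 / sqrt(4.835) * -1.2570 = 52.274 s

52.274 s


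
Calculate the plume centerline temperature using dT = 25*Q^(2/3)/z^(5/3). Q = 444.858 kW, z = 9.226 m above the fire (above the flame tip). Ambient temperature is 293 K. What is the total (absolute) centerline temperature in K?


Q^(2/3) = 58.275
z^(5/3) = 40.584
dT = 25 * 58.275 / 40.584 = 35.898 K
T = 293 + 35.898 = 328.90 K

328.90 K


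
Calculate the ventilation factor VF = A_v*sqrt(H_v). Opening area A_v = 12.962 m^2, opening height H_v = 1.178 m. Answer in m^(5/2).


sqrt(H_v) = 1.0854
VF = 12.962 * 1.0854 = 14.068 m^(5/2)

14.068 m^(5/2)


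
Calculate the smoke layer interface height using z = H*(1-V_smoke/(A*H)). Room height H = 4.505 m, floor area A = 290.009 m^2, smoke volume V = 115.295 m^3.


V/(A*H) = 0.088248
1 - 0.088248 = 0.91175
z = 4.505 * 0.91175 = 4.1074 m

4.1074 m


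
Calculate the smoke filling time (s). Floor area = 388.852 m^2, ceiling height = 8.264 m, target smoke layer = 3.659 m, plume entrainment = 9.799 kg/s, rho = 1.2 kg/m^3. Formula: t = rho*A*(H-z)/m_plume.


H - z = 4.605 m
t = 1.2 * 388.852 * 4.605 / 9.799 = 219.29 s

219.29 s


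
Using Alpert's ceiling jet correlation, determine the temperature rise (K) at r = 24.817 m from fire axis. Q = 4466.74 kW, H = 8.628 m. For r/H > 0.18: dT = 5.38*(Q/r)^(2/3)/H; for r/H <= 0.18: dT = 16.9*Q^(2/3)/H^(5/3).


r/H = 24.817 / 8.628 = 2.8763
r/H > 0.18, so dT = 5.38*(Q/r)^(2/3)/H
Q/r = 179.99
(Q/r)^(2/3) = 31.878
dT = 5.38 * 31.878 / 8.628 = 19.878 K

19.878 K


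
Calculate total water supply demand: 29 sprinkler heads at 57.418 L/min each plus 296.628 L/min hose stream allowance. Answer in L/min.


Sprinkler demand = 29 * 57.418 = 1665.122 L/min
Total = 1665.122 + 296.628 = 1961.75 L/min

1961.75 L/min
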